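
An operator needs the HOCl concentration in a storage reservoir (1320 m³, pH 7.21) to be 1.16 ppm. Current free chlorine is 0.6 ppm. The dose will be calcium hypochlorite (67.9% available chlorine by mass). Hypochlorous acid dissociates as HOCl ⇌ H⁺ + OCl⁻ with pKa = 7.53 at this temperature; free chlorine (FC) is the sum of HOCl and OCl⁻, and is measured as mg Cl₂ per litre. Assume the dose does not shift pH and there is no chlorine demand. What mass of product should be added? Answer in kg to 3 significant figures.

2.17 kg

Volume: 1320 m³ = 1,320,000 L.
[OCl⁻]/[HOCl] = 10^(pH − pKa) = 10^(7.21 − 7.53) = 0.4786; fraction as HOCl = 1/(1 + 0.4786) = 0.6763.
Free chlorine required for 1.16 ppm HOCl: 1.16 / 0.6763 = 1.715 ppm.
FC to add: 1.715 − 0.6 = 1.115 mg/L as Cl₂.
Cl₂ equivalent: 1.115 mg/L × 1,320,000 L = 1472 g.
Product at 67.9% available Cl: 1472 / 0.679 = 2168 g.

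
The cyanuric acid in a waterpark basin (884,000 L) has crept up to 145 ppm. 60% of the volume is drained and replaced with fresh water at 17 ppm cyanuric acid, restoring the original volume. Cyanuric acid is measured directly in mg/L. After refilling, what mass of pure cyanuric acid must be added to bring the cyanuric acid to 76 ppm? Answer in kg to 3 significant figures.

6.90 kg

After draining 60% and refilling: 145 × 0.40 + 17 × 0.60 = 68.2 ppm.
Deficit to target: 76 − 68.2 = 7.8 mg/L.
Mass: 7.8 mg/L × 884,000 L = 6895 g cyanuric acid.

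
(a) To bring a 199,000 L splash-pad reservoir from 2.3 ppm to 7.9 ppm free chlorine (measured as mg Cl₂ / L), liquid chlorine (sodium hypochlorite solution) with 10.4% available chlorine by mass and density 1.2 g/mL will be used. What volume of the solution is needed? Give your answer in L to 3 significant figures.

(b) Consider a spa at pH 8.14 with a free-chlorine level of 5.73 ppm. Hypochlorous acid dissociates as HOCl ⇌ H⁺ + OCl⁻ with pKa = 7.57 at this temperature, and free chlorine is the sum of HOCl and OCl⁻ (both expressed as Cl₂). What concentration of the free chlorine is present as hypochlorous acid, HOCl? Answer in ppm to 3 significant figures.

(a) Chlorine deficit: 7.9 − 2.3 = 5.6 ppm = 5.6 mg/L as Cl₂.
(a) Cl₂ equivalent needed: 5.6 mg/L × 199,000 L = 1,114,000 mg = 1114 g.
(a) Product at 10.4% available chlorine: 1114 / 0.104 = 10,720 g.
(a) Volume at density 1.2 g/mL: 10,720 g ÷ 1.2 g/mL = 8929 mL.

(b) [OCl⁻]/[HOCl] = 10^(pH − pKa) = 10^(8.14 − 7.57) = 10^0.57 = 3.715.
(b) Fraction as HOCl = 1 / (1 + 3.715) = 0.2121.
(b) HOCl = 0.2121 × 5.73 ppm = 1.215 ppm.

(a) 8.93 L; (b) 1.22 ppm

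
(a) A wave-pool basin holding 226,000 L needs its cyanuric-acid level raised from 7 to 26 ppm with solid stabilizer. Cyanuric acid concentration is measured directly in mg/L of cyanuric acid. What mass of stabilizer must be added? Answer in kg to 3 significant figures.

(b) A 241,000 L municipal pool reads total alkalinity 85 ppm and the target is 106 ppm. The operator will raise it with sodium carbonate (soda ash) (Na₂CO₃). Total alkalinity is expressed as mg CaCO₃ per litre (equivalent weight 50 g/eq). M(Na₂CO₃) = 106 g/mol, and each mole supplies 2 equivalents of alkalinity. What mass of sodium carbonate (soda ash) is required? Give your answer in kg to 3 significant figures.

(a) 4.29 kg; (b) 5.36 kg

(a) CYA to add: (26 − 7) = 19 mg/L × 226,000 L = 4294 g cyanuric acid.

(b) Alkalinity to add: (106 − 85) = 21 mg/L as CaCO₃ × 241,000 L = 5061 g as CaCO₃.
(b) Equivalents: 5061 g ÷ 50 g/eq = 101.2 eq.
(b) Each mole of Na₂CO₃ supplies 2 eq, so 101.2 / 2 = 50.61 mol.
(b) Mass: 50.61 mol × 106 g/mol = 5365 g.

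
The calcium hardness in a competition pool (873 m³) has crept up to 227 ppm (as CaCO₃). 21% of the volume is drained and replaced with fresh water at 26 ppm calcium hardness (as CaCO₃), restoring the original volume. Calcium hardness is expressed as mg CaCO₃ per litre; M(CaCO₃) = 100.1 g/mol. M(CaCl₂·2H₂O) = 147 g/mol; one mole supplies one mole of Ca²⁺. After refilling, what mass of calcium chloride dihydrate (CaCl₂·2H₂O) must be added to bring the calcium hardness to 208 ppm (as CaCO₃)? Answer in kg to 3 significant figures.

29.8 kg

Volume: 873 m³ = 873,000 L.
After draining 21% and refilling: 227 × 0.79 + 26 × 0.21 = 184.79 ppm.
Deficit to target: 208 − 184.79 = 23.21 mg/L.
As CaCO₃: 23.21 mg/L × 873,000 L = 20,260 g; ÷ 100.1 = 202.4 mol Ca²⁺.
Mass: 202.4 × 147 = 29,760 g.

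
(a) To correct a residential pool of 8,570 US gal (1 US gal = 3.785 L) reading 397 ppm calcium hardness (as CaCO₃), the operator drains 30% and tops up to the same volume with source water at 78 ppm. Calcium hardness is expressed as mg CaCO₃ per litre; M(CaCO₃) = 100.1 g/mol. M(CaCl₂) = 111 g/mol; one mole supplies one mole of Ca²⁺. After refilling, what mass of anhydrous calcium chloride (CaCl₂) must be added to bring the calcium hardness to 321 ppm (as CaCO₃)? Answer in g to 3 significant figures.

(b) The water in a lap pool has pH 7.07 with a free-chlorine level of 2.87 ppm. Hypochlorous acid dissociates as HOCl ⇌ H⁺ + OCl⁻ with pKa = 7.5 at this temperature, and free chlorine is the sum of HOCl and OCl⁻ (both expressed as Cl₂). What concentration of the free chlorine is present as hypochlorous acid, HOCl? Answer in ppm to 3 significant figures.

(a) Volume: 8,570 US gal × 3.785 L/gal = 32,437 L.
(a) After draining 30% and refilling: 397 × 0.70 + 78 × 0.30 = 301.3 ppm.
(a) Deficit to target: 321 − 301.3 = 19.7 mg/L.
(a) As CaCO₃: 19.7 mg/L × 32,437 L = 639 g; ÷ 100.1 = 6.384 mol Ca²⁺.
(a) Mass: 6.384 × 111 = 708.6 g.

(b) [OCl⁻]/[HOCl] = 10^(pH − pKa) = 10^(7.07 − 7.5) = 10^-0.43 = 0.3715.
(b) Fraction as HOCl = 1 / (1 + 0.3715) = 0.7291.
(b) HOCl = 0.7291 × 2.87 ppm = 2.093 ppm.

(a) 709 g; (b) 2.09 ppm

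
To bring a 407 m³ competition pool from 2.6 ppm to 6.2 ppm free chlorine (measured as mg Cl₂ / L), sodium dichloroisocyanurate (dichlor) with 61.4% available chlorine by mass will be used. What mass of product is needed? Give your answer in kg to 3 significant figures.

2.39 kg

Volume: 407 m³ = 407,000 L.
Chlorine deficit: 6.2 − 2.6 = 3.6 ppm = 3.6 mg/L as Cl₂.
Cl₂ equivalent needed: 3.6 mg/L × 407,000 L = 1,465,000 mg = 1465 g.
Product at 61.4% available chlorine: 1465 / 0.614 = 2386 g.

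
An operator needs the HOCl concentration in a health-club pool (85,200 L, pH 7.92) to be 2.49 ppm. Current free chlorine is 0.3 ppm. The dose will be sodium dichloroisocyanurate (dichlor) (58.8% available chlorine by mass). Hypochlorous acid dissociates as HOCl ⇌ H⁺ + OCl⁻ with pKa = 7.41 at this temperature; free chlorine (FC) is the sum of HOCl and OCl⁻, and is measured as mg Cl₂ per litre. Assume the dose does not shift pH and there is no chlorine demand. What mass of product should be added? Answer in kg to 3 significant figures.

1.48 kg

[OCl⁻]/[HOCl] = 10^(pH − pKa) = 10^(7.92 − 7.41) = 3.236; fraction as HOCl = 1/(1 + 3.236) = 0.2361.
Free chlorine required for 2.49 ppm HOCl: 2.49 / 0.2361 = 10.55 ppm.
FC to add: 10.55 − 0.3 = 10.25 mg/L as Cl₂.
Cl₂ equivalent: 10.25 mg/L × 85,200 L = 873.1 g.
Product at 58.8% available Cl: 873.1 / 0.588 = 1485 g.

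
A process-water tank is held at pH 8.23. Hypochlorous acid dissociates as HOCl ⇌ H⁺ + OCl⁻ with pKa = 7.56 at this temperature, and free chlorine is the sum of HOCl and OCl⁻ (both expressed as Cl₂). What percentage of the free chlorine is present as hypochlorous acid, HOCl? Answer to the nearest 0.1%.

17.6%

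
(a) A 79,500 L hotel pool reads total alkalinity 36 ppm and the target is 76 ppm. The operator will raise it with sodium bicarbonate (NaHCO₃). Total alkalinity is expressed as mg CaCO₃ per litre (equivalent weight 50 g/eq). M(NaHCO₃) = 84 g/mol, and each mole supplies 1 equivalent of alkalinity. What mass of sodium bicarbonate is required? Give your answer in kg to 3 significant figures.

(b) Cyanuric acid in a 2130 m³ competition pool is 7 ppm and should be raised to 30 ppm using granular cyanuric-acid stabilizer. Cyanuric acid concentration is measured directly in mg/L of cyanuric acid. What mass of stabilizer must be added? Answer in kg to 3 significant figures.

(a) 5.34 kg; (b) 49.0 kg

(a) Alkalinity to add: (76 − 36) = 40 mg/L as CaCO₃ × 79,500 L = 3180 g as CaCO₃.
(a) Equivalents: 3180 g ÷ 50 g/eq = 63.6 eq.
(a) NaHCO₃ supplies 1 eq per mole → 63.6 mol.
(a) Mass: 63.6 mol × 84 g/mol = 5342 g.

(b) Volume: 2130 m³ = 2,130,000 L.
(b) CYA to add: (30 − 7) = 23 mg/L × 2,130,000 L = 48,990 g cyanuric acid.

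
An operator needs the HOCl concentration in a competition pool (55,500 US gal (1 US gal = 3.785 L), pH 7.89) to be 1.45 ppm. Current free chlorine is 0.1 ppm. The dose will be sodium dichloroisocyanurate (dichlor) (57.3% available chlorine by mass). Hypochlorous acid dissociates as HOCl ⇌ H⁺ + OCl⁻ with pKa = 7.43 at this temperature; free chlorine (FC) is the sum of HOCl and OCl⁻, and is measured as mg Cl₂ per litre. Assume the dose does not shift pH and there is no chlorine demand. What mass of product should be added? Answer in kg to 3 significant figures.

Volume: 55,500 US gal × 3.785 L/gal = 210,068 L.
[OCl⁻]/[HOCl] = 10^(pH − pKa) = 10^(7.89 − 7.43) = 2.884; fraction as HOCl = 1/(1 + 2.884) = 0.2575.
Free chlorine required for 1.45 ppm HOCl: 1.45 / 0.2575 = 5.632 ppm.
FC to add: 5.632 − 0.1 = 5.532 mg/L as Cl₂.
Cl₂ equivalent: 5.532 mg/L × 210,068 L = 1162 g.
Product at 57.3% available Cl: 1162 / 0.573 = 2028 g.

2.03 kg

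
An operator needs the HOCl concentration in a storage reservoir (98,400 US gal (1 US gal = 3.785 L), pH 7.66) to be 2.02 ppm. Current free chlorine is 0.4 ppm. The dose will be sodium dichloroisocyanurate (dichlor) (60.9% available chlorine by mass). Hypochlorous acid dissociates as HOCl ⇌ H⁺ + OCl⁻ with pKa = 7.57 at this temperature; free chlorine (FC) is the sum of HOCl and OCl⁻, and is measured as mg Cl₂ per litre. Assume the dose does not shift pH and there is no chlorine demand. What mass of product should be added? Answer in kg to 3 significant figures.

2.51 kg

Volume: 98,400 US gal × 3.785 L/gal = 372,444 L.
[OCl⁻]/[HOCl] = 10^(pH − pKa) = 10^(7.66 − 7.57) = 1.23; fraction as HOCl = 1/(1 + 1.23) = 0.4484.
Free chlorine required for 2.02 ppm HOCl: 2.02 / 0.4484 = 4.505 ppm.
FC to add: 4.505 − 0.4 = 4.105 mg/L as Cl₂.
Cl₂ equivalent: 4.105 mg/L × 372,444 L = 1529 g.
Product at 60.9% available Cl: 1529 / 0.609 = 2511 g.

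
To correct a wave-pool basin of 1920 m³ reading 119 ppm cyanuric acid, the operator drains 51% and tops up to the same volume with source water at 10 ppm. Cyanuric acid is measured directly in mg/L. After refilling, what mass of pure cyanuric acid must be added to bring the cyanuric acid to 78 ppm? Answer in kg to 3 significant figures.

28.0 kg

Volume: 1920 m³ = 1,920,000 L.
After draining 51% and refilling: 119 × 0.49 + 10 × 0.51 = 63.41 ppm.
Deficit to target: 78 − 63.41 = 14.59 mg/L.
Mass: 14.59 mg/L × 1,920,000 L = 28,010 g cyanuric acid.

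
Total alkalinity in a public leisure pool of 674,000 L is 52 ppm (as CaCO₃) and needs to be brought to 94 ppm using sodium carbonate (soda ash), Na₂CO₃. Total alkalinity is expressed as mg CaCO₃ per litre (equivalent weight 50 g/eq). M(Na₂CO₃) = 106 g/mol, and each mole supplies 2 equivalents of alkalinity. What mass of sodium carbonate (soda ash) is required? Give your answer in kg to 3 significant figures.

30.0 kg

Alkalinity to add: (94 − 52) = 42 mg/L as CaCO₃ × 674,000 L = 28,310 g as CaCO₃.
Equivalents: 28,310 g ÷ 50 g/eq = 566.2 eq.
Each mole of Na₂CO₃ supplies 2 eq, so 566.2 / 2 = 283.1 mol.
Mass: 283.1 mol × 106 g/mol = 30,010 g.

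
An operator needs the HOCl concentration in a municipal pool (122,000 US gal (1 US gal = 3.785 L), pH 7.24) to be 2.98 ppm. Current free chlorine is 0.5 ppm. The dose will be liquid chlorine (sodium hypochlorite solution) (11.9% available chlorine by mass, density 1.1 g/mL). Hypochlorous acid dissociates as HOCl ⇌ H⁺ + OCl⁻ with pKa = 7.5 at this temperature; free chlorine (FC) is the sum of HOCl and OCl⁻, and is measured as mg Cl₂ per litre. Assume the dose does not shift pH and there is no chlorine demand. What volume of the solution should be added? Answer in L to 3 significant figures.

Volume: 122,000 US gal × 3.785 L/gal = 461,770 L.
[OCl⁻]/[HOCl] = 10^(pH − pKa) = 10^(7.24 − 7.5) = 0.5495; fraction as HOCl = 1/(1 + 0.5495) = 0.6454.
Free chlorine required for 2.98 ppm HOCl: 2.98 / 0.6454 = 4.618 ppm.
FC to add: 4.618 − 0.5 = 4.118 mg/L as Cl₂.
Cl₂ equivalent: 4.118 mg/L × 461,770 L = 1901 g.
Product at 11.9% available Cl: 1901 / 0.119 = 15,980 g.
Volume: 15,980 g ÷ 1.1 g/mL = 14,530 mL.

14.5 L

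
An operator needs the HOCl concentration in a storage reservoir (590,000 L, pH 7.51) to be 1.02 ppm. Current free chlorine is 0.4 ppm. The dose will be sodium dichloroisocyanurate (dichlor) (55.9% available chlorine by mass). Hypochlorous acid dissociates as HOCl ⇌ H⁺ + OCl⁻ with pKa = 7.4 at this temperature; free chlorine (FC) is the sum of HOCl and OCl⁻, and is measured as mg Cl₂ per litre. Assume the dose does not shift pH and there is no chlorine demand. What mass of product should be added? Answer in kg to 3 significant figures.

[OCl⁻]/[HOCl] = 10^(pH − pKa) = 10^(7.51 − 7.4) = 1.288; fraction as HOCl = 1/(1 + 1.288) = 0.437.
Free chlorine required for 1.02 ppm HOCl: 1.02 / 0.437 = 2.334 ppm.
FC to add: 2.334 − 0.4 = 1.934 mg/L as Cl₂.
Cl₂ equivalent: 1.934 mg/L × 590,000 L = 1141 g.
Product at 55.9% available Cl: 1141 / 0.559 = 2041 g.

2.04 kg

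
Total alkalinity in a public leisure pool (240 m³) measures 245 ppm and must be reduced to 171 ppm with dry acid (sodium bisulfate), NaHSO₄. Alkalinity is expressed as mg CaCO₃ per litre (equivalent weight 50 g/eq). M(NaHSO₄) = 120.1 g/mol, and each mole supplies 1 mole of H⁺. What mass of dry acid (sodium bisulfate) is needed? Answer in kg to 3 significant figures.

42.7 kg

Volume: 240 m³ = 240,000 L.
Alkalinity to neutralize: (245 − 171) = 74 mg/L as CaCO₃ × 240,000 L = 17,760 g as CaCO₃.
Equivalents of H⁺ required: 17,760 ÷ 50 g/eq = 355.2 eq = 355.2 mol NaHSO₄.
Mass of NaHSO₄: 355.2 × 120.1 = 42,660 g.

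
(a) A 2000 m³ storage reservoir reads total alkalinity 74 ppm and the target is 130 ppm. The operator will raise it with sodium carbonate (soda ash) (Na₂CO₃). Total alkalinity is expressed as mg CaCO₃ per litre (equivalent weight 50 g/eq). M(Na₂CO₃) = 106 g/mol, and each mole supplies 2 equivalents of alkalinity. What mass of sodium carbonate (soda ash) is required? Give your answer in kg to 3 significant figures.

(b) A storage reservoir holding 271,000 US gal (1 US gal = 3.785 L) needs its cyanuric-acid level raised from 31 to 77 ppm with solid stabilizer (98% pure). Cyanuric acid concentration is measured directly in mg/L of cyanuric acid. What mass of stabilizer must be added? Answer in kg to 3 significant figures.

(a) 119 kg; (b) 48.1 kg

(a) Volume: 2000 m³ = 2,000,000 L.
(a) Alkalinity to add: (130 − 74) = 56 mg/L as CaCO₃ × 2,000,000 L = 112,000 g as CaCO₃.
(a) Equivalents: 112,000 g ÷ 50 g/eq = 2240 eq.
(a) Each mole of Na₂CO₃ supplies 2 eq, so 2240 / 2 = 1120 mol.
(a) Mass: 1120 mol × 106 g/mol = 118,700 g.

(b) Volume: 271,000 US gal × 3.785 L/gal = 1,025,735 L.
(b) CYA to add: (77 − 31) = 46 mg/L × 1,025,735 L = 47,180 g cyanuric acid.
(b) At 98% purity: 47,180 / 0.98 = 48,150 g product.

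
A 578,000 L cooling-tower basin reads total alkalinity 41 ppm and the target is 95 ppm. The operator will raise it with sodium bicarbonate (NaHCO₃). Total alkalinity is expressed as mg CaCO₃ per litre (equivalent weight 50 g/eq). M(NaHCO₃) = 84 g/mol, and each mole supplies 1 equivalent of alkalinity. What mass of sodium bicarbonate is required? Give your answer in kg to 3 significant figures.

52.4 kg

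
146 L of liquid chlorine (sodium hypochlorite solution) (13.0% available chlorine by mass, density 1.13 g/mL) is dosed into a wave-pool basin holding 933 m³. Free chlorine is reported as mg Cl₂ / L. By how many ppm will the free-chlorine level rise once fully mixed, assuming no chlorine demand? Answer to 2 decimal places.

22.99 ppm

Volume: 933 m³ = 933,000 L.
Mass of solution: 146 L × 1000 mL/L × 1.13 g/mL = 165,000 g.
Available chlorine delivered: 165,000 g × 0.13 = 21,450 g as Cl₂.
Concentration rise: 21,450 g / 933,000 L = 22.99 mg/L = 22.99 ppm.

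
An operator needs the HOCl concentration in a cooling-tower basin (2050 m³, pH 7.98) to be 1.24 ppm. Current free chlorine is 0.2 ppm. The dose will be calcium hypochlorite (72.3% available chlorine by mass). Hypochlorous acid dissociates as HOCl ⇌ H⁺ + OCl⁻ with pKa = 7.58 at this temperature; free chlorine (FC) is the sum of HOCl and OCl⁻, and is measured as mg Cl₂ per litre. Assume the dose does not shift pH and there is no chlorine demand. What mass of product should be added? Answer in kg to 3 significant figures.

11.8 kg

Volume: 2050 m³ = 2,050,000 L.
[OCl⁻]/[HOCl] = 10^(pH − pKa) = 10^(7.98 − 7.58) = 2.512; fraction as HOCl = 1/(1 + 2.512) = 0.2847.
Free chlorine required for 1.24 ppm HOCl: 1.24 / 0.2847 = 4.355 ppm.
FC to add: 4.355 − 0.2 = 4.155 mg/L as Cl₂.
Cl₂ equivalent: 4.155 mg/L × 2,050,000 L = 8517 g.
Product at 72.3% available Cl: 8517 / 0.723 = 11,780 g.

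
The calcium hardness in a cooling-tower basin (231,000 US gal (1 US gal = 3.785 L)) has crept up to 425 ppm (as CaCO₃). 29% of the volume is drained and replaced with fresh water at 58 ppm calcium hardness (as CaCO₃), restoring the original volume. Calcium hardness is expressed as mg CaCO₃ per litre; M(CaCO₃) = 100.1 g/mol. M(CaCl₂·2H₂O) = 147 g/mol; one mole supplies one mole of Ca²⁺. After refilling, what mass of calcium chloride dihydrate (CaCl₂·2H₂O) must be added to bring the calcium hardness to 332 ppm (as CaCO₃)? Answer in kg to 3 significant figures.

17.2 kg

Volume: 231,000 US gal × 3.785 L/gal = 874,335 L.
After draining 29% and refilling: 425 × 0.71 + 58 × 0.29 = 318.57 ppm.
Deficit to target: 332 − 318.57 = 13.43 mg/L.
As CaCO₃: 13.43 mg/L × 874,335 L = 11,740 g; ÷ 100.1 = 117.3 mol Ca²⁺.
Mass: 117.3 × 147 = 17,240 g.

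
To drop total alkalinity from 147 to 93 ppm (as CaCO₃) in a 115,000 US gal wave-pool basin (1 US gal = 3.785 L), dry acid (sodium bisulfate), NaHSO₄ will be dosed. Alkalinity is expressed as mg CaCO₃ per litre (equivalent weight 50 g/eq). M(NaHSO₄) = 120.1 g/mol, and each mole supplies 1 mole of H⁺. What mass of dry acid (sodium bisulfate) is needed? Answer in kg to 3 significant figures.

Volume: 115,000 US gal × 3.785 L/gal = 435,275 L.
Alkalinity to neutralize: (147 − 93) = 54 mg/L as CaCO₃ × 435,275 L = 23,500 g as CaCO₃.
Equivalents of H⁺ required: 23,500 ÷ 50 g/eq = 470.1 eq = 470.1 mol NaHSO₄.
Mass of NaHSO₄: 470.1 × 120.1 = 56,460 g.

56.5 kg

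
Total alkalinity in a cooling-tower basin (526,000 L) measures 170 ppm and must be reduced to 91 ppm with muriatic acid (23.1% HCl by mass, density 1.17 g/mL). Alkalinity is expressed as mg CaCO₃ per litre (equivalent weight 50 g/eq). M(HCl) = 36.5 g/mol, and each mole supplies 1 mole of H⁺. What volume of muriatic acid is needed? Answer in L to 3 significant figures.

112 L

Alkalinity to neutralize: (170 − 91) = 79 mg/L as CaCO₃ × 526,000 L = 41,550 g as CaCO₃.
Equivalents of H⁺ required: 41,550 ÷ 50 g/eq = 831.1 eq = 831.1 mol HCl.
Mass of HCl: 831.1 × 36.5 = 30,330 g.
Mass of 23.1% solution: 30,330 / 0.231 = 131,300 g.
Volume: 131,300 g ÷ 1.17 g/mL = 112,200 mL.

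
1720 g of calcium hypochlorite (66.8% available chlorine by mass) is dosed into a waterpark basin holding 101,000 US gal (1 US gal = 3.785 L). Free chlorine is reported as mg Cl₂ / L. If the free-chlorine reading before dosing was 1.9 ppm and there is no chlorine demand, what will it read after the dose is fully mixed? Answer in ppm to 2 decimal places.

4.91 ppm

Volume: 101,000 US gal × 3.785 L/gal = 382,285 L.
Available chlorine delivered: 1720 g × 0.668 = 1149 g as Cl₂.
Concentration rise: 1149 g / 382,285 L = 3.006 mg/L = 3.01 ppm.
Final FC: 1.9 + 3.01 = 4.91 ppm.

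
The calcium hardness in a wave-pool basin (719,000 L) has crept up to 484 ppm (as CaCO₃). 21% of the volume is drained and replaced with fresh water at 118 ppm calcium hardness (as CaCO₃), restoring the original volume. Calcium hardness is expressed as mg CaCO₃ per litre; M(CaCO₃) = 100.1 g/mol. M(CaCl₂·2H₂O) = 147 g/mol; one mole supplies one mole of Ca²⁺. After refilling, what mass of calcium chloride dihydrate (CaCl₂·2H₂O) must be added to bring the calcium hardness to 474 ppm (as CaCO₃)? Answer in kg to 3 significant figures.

After draining 21% and refilling: 484 × 0.79 + 118 × 0.21 = 407.14 ppm.
Deficit to target: 474 − 407.14 = 66.86 mg/L.
As CaCO₃: 66.86 mg/L × 719,000 L = 48,070 g; ÷ 100.1 = 480.2 mol Ca²⁺.
Mass: 480.2 × 147 = 70,600 g.

70.6 kg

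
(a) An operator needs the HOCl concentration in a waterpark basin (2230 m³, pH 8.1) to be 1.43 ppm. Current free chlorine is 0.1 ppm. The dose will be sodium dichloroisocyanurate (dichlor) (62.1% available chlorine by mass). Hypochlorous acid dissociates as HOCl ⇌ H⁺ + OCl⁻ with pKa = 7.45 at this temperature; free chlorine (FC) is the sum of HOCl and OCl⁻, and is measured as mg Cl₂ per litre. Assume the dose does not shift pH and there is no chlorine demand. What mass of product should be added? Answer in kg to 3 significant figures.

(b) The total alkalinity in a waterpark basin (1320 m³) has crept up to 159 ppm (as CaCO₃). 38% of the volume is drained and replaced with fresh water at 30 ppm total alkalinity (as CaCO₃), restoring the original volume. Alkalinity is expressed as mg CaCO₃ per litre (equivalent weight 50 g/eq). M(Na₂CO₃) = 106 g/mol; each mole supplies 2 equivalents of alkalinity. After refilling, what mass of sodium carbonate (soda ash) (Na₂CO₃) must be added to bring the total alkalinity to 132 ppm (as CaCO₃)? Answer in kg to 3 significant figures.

(a) 27.7 kg; (b) 30.8 kg

(a) Volume: 2230 m³ = 2,230,000 L.
(a) [OCl⁻]/[HOCl] = 10^(pH − pKa) = 10^(8.1 − 7.45) = 4.467; fraction as HOCl = 1/(1 + 4.467) = 0.1829.
(a) Free chlorine required for 1.43 ppm HOCl: 1.43 / 0.1829 = 7.818 ppm.
(a) FC to add: 7.818 − 0.1 = 7.718 mg/L as Cl₂.
(a) Cl₂ equivalent: 7.718 mg/L × 2,230,000 L = 17,210 g.
(a) Product at 62.1% available Cl: 17,210 / 0.621 = 27,710 g.

(b) Volume: 1320 m³ = 1,320,000 L.
(b) After draining 38% and refilling: 159 × 0.62 + 30 × 0.38 = 109.98 ppm.
(b) Deficit to target: 132 − 109.98 = 22.02 mg/L.
(b) As CaCO₃: 22.02 mg/L × 1,320,000 L = 29,070 g; ÷ 50 g/eq ÷ 2 = 290.7 mol Na₂CO₃.
(b) Mass: 290.7 × 106 = 30,810 g.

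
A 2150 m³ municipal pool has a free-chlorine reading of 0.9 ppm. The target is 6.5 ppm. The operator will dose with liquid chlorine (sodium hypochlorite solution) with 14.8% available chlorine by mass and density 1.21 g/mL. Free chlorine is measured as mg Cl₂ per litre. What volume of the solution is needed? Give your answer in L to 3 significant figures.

Volume: 2150 m³ = 2,150,000 L.
Chlorine deficit: 6.5 − 0.9 = 5.6 ppm = 5.6 mg/L as Cl₂.
Cl₂ equivalent needed: 5.6 mg/L × 2,150,000 L = 12,040,000 mg = 12,040 g.
Product at 14.8% available chlorine: 12,040 / 0.148 = 81,350 g.
Volume at density 1.21 g/mL: 81,350 g ÷ 1.21 g/mL = 67,230 mL.

67.2 L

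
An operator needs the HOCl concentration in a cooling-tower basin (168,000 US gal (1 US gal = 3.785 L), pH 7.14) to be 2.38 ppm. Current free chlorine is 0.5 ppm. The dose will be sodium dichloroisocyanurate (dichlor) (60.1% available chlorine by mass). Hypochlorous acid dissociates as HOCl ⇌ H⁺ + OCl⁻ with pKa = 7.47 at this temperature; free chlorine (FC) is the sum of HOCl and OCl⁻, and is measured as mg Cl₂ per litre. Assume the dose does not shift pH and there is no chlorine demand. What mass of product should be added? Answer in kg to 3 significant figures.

3.17 kg

Volume: 168,000 US gal × 3.785 L/gal = 635,880 L.
[OCl⁻]/[HOCl] = 10^(pH − pKa) = 10^(7.14 − 7.47) = 0.4677; fraction as HOCl = 1/(1 + 0.4677) = 0.6813.
Free chlorine required for 2.38 ppm HOCl: 2.38 / 0.6813 = 3.493 ppm.
FC to add: 3.493 − 0.5 = 2.993 mg/L as Cl₂.
Cl₂ equivalent: 2.993 mg/L × 635,880 L = 1903 g.
Product at 60.1% available Cl: 1903 / 0.601 = 3167 g.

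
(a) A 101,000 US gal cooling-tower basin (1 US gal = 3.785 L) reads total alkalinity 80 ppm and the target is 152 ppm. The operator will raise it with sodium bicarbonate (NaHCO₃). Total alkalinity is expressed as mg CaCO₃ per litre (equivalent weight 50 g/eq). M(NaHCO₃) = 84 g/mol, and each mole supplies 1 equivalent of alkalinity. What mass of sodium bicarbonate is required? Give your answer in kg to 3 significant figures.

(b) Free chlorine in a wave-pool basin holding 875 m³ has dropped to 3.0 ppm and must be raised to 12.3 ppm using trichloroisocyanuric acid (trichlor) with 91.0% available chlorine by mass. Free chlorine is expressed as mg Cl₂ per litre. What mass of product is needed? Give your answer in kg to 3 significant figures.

(a) Volume: 101,000 US gal × 3.785 L/gal = 382,285 L.
(a) Alkalinity to add: (152 − 80) = 72 mg/L as CaCO₃ × 382,285 L = 27,520 g as CaCO₃.
(a) Equivalents: 27,520 g ÷ 50 g/eq = 550.5 eq.
(a) NaHCO₃ supplies 1 eq per mole → 550.5 mol.
(a) Mass: 550.5 mol × 84 g/mol = 46,240 g.

(b) Volume: 875 m³ = 875,000 L.
(b) Chlorine deficit: 12.3 − 3.0 = 9.3 ppm = 9.3 mg/L as Cl₂.
(b) Cl₂ equivalent needed: 9.3 mg/L × 875,000 L = 8,138,000 mg = 8138 g.
(b) Product at 91.0% available chlorine: 8138 / 0.91 = 8942 g.

(a) 46.2 kg; (b) 8.94 kg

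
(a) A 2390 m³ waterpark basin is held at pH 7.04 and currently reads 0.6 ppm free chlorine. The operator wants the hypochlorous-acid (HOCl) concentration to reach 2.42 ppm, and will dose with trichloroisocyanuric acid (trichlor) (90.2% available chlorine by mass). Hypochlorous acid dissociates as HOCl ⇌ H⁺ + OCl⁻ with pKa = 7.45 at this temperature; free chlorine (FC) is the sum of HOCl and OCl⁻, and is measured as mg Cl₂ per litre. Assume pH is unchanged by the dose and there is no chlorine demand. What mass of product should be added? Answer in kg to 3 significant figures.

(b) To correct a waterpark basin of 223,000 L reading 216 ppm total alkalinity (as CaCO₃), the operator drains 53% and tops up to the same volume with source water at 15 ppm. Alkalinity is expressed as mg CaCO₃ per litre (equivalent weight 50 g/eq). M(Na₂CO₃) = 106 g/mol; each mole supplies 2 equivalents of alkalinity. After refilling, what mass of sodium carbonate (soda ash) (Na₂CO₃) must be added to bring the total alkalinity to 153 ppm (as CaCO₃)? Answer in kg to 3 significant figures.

(a) Volume: 2390 m³ = 2,390,000 L.
(a) [OCl⁻]/[HOCl] = 10^(pH − pKa) = 10^(7.04 − 7.45) = 0.389; fraction as HOCl = 1/(1 + 0.389) = 0.7199.
(a) Free chlorine required for 2.42 ppm HOCl: 2.42 / 0.7199 = 3.361 ppm.
(a) FC to add: 3.361 − 0.6 = 2.761 mg/L as Cl₂.
(a) Cl₂ equivalent: 2.761 mg/L × 2,390,000 L = 6600 g.
(a) Product at 90.2% available Cl: 6600 / 0.902 = 7317 g.

(b) After draining 53% and refilling: 216 × 0.47 + 15 × 0.53 = 109.47 ppm.
(b) Deficit to target: 153 − 109.47 = 43.53 mg/L.
(b) As CaCO₃: 43.53 mg/L × 223,000 L = 9707 g; ÷ 50 g/eq ÷ 2 = 97.07 mol Na₂CO₃.
(b) Mass: 97.07 × 106 = 10,290 g.

(a) 7.32 kg; (b) 10.3 kg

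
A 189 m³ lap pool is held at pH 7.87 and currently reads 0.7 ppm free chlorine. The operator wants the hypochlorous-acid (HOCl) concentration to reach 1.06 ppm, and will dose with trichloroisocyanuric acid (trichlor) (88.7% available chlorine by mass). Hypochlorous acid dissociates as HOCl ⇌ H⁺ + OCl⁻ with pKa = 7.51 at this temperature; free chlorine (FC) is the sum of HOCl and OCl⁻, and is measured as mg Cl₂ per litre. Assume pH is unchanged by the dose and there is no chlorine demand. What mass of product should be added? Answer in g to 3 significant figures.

Volume: 189 m³ = 189,000 L.
[OCl⁻]/[HOCl] = 10^(pH − pKa) = 10^(7.87 − 7.51) = 2.291; fraction as HOCl = 1/(1 + 2.291) = 0.3039.
Free chlorine required for 1.06 ppm HOCl: 1.06 / 0.3039 = 3.488 ppm.
FC to add: 3.488 − 0.7 = 2.788 mg/L as Cl₂.
Cl₂ equivalent: 2.788 mg/L × 189,000 L = 527 g.
Product at 88.7% available Cl: 527 / 0.887 = 594.1 g.

594 g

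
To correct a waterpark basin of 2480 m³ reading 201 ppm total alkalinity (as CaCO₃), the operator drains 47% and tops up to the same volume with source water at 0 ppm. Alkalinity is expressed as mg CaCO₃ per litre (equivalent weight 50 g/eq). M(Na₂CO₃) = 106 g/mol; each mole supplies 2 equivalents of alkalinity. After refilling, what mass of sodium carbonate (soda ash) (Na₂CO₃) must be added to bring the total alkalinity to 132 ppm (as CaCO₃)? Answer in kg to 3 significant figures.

Volume: 2480 m³ = 2,480,000 L.
After draining 47% and refilling: 201 × 0.53 + 0 × 0.47 = 106.53 ppm.
Deficit to target: 132 − 106.53 = 25.47 mg/L.
As CaCO₃: 25.47 mg/L × 2,480,000 L = 63,170 g; ÷ 50 g/eq ÷ 2 = 631.7 mol Na₂CO₃.
Mass: 631.7 × 106 = 66,960 g.

67.0 kg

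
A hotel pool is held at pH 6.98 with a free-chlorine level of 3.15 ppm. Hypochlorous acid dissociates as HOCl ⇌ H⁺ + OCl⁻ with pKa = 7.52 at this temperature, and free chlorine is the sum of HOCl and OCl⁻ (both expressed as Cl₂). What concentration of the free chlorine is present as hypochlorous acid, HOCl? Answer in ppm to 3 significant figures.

2.44 ppm

[OCl⁻]/[HOCl] = 10^(pH − pKa) = 10^(6.98 − 7.52) = 10^-0.54 = 0.2884.
Fraction as HOCl = 1 / (1 + 0.2884) = 0.7762.
HOCl = 0.7762 × 3.15 ppm = 2.445 ppm.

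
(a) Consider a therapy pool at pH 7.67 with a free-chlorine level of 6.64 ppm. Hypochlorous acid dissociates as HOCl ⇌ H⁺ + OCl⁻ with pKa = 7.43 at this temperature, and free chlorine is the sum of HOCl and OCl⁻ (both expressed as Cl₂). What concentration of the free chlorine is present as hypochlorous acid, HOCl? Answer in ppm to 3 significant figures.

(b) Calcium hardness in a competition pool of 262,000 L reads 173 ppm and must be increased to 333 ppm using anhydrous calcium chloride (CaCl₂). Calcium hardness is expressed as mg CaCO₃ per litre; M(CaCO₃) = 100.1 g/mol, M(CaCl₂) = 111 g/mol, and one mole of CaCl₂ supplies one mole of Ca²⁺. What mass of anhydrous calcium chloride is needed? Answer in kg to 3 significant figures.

(a) 2.43 ppm; (b) 46.5 kg

(a) [OCl⁻]/[HOCl] = 10^(pH − pKa) = 10^(7.67 − 7.43) = 10^0.24 = 1.738.
(a) Fraction as HOCl = 1 / (1 + 1.738) = 0.3653.
(a) HOCl = 0.3653 × 6.64 ppm = 2.425 ppm.

(b) Hardness to add: (333 − 173) = 160 mg/L as CaCO₃ × 262,000 L = 41,920 g as CaCO₃.
(b) Moles of Ca²⁺ (1 mol Ca²⁺ ≡ 1 mol CaCO₃): 41,920 / 100.1 g/mol = 418.8 mol.
(b) Mass of CaCl₂: 418.8 × 111 = 46,480 g.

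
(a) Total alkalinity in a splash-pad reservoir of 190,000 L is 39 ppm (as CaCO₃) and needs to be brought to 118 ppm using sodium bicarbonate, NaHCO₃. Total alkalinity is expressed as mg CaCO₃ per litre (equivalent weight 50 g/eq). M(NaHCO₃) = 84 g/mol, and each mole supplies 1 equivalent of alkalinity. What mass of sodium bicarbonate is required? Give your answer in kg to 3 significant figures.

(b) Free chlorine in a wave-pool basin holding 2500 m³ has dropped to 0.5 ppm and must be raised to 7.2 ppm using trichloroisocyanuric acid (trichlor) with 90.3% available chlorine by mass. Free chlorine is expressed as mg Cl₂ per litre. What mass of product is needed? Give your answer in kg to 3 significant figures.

(a) Alkalinity to add: (118 − 39) = 79 mg/L as CaCO₃ × 190,000 L = 15,010 g as CaCO₃.
(a) Equivalents: 15,010 g ÷ 50 g/eq = 300.2 eq.
(a) NaHCO₃ supplies 1 eq per mole → 300.2 mol.
(a) Mass: 300.2 mol × 84 g/mol = 25,220 g.

(b) Volume: 2500 m³ = 2,500,000 L.
(b) Chlorine deficit: 7.2 − 0.5 = 6.7 ppm = 6.7 mg/L as Cl₂.
(b) Cl₂ equivalent needed: 6.7 mg/L × 2,500,000 L = 16,750,000 mg = 16,750 g.
(b) Product at 90.3% available chlorine: 16,750 / 0.903 = 18,550 g.

(a) 25.2 kg; (b) 18.5 kg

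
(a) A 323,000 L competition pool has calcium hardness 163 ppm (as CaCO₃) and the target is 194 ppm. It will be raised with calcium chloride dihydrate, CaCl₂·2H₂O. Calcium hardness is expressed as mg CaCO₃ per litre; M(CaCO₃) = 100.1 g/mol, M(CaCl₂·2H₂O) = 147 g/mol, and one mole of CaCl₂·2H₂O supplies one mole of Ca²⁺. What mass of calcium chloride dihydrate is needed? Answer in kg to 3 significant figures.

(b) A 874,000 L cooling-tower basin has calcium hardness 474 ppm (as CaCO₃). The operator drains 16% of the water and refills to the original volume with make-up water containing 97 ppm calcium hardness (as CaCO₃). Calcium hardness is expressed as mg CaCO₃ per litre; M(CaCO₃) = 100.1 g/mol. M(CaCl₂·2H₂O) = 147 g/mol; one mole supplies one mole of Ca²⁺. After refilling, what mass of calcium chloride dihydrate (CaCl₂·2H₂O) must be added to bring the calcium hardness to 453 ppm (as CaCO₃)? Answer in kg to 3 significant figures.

(a) Hardness to add: (194 − 163) = 31 mg/L as CaCO₃ × 323,000 L = 10,010 g as CaCO₃.
(a) Moles of Ca²⁺ (1 mol Ca²⁺ ≡ 1 mol CaCO₃): 10,010 / 100.1 g/mol = 100 mol.
(a) Mass of CaCl₂·2H₂O: 100 × 147 = 14,700 g.

(b) After draining 16% and refilling: 474 × 0.84 + 97 × 0.16 = 413.68 ppm.
(b) Deficit to target: 453 − 413.68 = 39.32 mg/L.
(b) As CaCO₃: 39.32 mg/L × 874,000 L = 34,370 g; ÷ 100.1 = 343.3 mol Ca²⁺.
(b) Mass: 343.3 × 147 = 50,470 g.

(a) 14.7 kg; (b) 50.5 kg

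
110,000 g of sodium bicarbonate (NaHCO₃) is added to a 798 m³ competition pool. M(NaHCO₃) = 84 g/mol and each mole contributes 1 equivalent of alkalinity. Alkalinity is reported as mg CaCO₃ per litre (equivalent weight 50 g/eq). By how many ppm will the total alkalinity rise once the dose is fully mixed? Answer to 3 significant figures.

82.1 ppm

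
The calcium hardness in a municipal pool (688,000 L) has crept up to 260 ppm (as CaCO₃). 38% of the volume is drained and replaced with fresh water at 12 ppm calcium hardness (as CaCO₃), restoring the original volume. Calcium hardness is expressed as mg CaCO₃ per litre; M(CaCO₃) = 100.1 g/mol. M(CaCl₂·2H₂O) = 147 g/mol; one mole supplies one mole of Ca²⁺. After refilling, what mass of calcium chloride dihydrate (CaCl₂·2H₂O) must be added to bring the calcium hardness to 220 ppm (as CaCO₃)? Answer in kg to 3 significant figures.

54.8 kg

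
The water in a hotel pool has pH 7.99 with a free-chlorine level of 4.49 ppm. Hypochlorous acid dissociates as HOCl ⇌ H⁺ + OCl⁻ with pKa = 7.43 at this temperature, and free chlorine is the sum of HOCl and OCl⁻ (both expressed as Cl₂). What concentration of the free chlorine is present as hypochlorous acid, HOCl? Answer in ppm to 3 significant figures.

[OCl⁻]/[HOCl] = 10^(pH − pKa) = 10^(7.99 − 7.43) = 10^0.56 = 3.631.
Fraction as HOCl = 1 / (1 + 3.631) = 0.2159.
HOCl = 0.2159 × 4.49 ppm = 0.9696 ppm.

0.970 ppm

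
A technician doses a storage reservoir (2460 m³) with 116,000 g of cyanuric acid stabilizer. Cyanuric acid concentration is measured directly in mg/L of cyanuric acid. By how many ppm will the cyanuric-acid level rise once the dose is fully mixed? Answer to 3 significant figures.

Volume: 2460 m³ = 2,460,000 L.
Rise: 116,000 g / 2,460,000 L × 1000 = 47.15 mg/L.

47.2 ppm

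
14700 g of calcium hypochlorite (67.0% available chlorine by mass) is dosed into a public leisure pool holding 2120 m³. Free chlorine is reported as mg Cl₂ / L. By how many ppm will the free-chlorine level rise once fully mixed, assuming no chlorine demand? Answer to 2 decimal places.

4.65 ppm

Volume: 2120 m³ = 2,120,000 L.
Available chlorine delivered: 14,700 g × 0.67 = 9849 g as Cl₂.
Concentration rise: 9849 g / 2,120,000 L = 4.646 mg/L = 4.65 ppm.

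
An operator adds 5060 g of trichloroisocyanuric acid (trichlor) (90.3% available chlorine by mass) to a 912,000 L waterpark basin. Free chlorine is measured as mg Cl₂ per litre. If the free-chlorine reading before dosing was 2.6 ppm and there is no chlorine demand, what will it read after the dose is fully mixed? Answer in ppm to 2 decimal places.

7.61 ppm

Available chlorine delivered: 5060 g × 0.903 = 4569 g as Cl₂.
Concentration rise: 4569 g / 912,000 L = 5.01 mg/L = 5.01 ppm.
Final FC: 2.6 + 5.01 = 7.61 ppm.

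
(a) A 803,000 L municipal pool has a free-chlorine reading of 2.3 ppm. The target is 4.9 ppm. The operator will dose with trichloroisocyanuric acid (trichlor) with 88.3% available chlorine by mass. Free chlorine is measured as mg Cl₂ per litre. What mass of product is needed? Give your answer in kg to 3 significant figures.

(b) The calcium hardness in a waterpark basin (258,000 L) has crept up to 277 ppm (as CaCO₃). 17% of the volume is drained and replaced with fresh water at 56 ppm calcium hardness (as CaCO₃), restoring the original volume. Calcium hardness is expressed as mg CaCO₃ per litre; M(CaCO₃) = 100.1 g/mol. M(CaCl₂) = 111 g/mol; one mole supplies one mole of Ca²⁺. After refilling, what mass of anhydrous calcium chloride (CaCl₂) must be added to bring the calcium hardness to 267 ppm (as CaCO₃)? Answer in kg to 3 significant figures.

(a) Chlorine deficit: 4.9 − 2.3 = 2.6 ppm = 2.6 mg/L as Cl₂.
(a) Cl₂ equivalent needed: 2.6 mg/L × 803,000 L = 2,088,000 mg = 2088 g.
(a) Product at 88.3% available chlorine: 2088 / 0.883 = 2364 g.

(b) After draining 17% and refilling: 277 × 0.83 + 56 × 0.17 = 239.43 ppm.
(b) Deficit to target: 267 − 239.43 = 27.57 mg/L.
(b) As CaCO₃: 27.57 mg/L × 258,000 L = 7113 g; ÷ 100.1 = 71.06 mol Ca²⁺.
(b) Mass: 71.06 × 111 = 7888 g.

(a) 2.36 kg; (b) 7.89 kg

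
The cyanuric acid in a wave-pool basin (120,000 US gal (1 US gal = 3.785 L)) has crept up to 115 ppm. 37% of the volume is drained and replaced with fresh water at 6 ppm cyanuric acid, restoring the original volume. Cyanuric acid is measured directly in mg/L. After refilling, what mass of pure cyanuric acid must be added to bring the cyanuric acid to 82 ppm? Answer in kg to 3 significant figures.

3.33 kg

Volume: 120,000 US gal × 3.785 L/gal = 454,200 L.
After draining 37% and refilling: 115 × 0.63 + 6 × 0.37 = 74.67 ppm.
Deficit to target: 82 − 74.67 = 7.33 mg/L.
Mass: 7.33 mg/L × 454,200 L = 3329 g cyanuric acid.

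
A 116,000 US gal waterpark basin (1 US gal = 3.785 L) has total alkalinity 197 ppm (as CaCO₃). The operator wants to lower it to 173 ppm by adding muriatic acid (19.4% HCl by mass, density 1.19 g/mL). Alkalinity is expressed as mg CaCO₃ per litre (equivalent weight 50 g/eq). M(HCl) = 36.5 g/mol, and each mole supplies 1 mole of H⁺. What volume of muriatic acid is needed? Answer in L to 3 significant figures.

Volume: 116,000 US gal × 3.785 L/gal = 439,060 L.
Alkalinity to neutralize: (197 − 173) = 24 mg/L as CaCO₃ × 439,060 L = 10,540 g as CaCO₃.
Equivalents of H⁺ required: 10,540 ÷ 50 g/eq = 210.7 eq = 210.7 mol HCl.
Mass of HCl: 210.7 × 36.5 = 7692 g.
Mass of 19.4% solution: 7692 / 0.194 = 39,650 g.
Volume: 39,650 g ÷ 1.19 g/mL = 33,320 mL.

33.3 L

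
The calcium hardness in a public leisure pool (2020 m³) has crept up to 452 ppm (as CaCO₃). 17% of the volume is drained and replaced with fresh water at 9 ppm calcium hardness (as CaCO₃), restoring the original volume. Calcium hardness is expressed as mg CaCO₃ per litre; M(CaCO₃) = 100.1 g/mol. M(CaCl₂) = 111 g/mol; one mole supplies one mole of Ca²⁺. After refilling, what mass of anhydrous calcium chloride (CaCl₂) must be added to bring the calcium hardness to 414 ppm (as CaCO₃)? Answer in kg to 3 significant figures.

83.6 kg

Volume: 2020 m³ = 2,020,000 L.
After draining 17% and refilling: 452 × 0.83 + 9 × 0.17 = 376.69 ppm.
Deficit to target: 414 − 376.69 = 37.31 mg/L.
As CaCO₃: 37.31 mg/L × 2,020,000 L = 75,370 g; ÷ 100.1 = 752.9 mol Ca²⁺.
Mass: 752.9 × 111 = 83,570 g.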